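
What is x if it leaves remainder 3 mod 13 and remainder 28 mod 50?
328

Using Chinese Remainder Theorem:
M = 13 × 50 = 650
M1 = 50, M2 = 13
y1 = 50^(-1) mod 13 = 6
y2 = 13^(-1) mod 50 = 27
x = (3×50×6 + 28×13×27) mod 650 = 328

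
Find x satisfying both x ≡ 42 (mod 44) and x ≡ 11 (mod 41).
790

Using Chinese Remainder Theorem:
M = 44 × 41 = 1804
M1 = 41, M2 = 44
y1 = 41^(-1) mod 44 = 29
y2 = 44^(-1) mod 41 = 14
x = (42×41×29 + 11×44×14) mod 1804 = 790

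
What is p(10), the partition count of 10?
42

p(n) counts ways to write n as a sum of positive integers (order ignored).
Examples: 10; 9 + 1; 8 + 2; 8 + 1 + 1; 7 + 3; ... (42 total)
p(10) = 42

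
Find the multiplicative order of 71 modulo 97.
96

97 is prime, so ord(71) divides φ(97) = 96.
Divisors of 96: 1, 2, 3, 4, 6, 8, 12, 16, 24, 32, 48, 96.
Repeated squaring: 71^1 ≡ 71, 71^2 ≡ 94, 71^4 ≡ 9, 71^8 ≡ 81, 71^16 ≡ 62, 71^32 ≡ 61, 71^64 ≡ 35 (mod 97).
Test 71^d mod 97 for each divisor d in increasing order:
71^1 ≡ 71
71^2 ≡ 94
71^3 = 71^2·71^1 ≡ 78
71^4 ≡ 9
71^6 = 71^4·71^2 ≡ 70
71^8 ≡ 81
71^12 = 71^8·71^4 ≡ 50
71^16 ≡ 62
71^24 = 71^16·71^8 ≡ 75
71^32 ≡ 61
71^48 = 71^32·71^16 ≡ 96
71^96 = 71^64·71^32 ≡ 1  ← first divisor giving 1
The order is 96.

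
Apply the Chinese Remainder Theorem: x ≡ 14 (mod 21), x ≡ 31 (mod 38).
791

Using Chinese Remainder Theorem:
M = 21 × 38 = 798
M1 = 38, M2 = 21
y1 = 38^(-1) mod 21 = 5
y2 = 21^(-1) mod 38 = 29
x = (14×38×5 + 31×21×29) mod 798 = 791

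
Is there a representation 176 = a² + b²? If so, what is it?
Not possible

Factorization: 176 = 2^4 × 11
By Fermat: n is sum of two squares iff every prime p ≡ 3 (mod 4) appears to even power.
Prime(s) ≡ 3 (mod 4) with odd exponent: [(11, 1)]
Therefore 176 cannot be expressed as a² + b².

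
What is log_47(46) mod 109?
18

Baby-step giant-step with step n = ⌈√109⌉ = 11.
Baby steps 47^j mod 109 (j:value) for j=0..10: 0:1, 1:47, 2:29, 3:55, 4:78, 5:69, 6:82, 7:39, 8:89, 9:41, 10:74.
Giant-step multiplier: 47^(-11) ≡ 47^(108-11) = 47^97 ≡ 98 (mod 109).
Giant steps γ_i = 46·98^i mod 109: γ_0=46, γ_1=39 (in table at j=7).
x = i·n + j = 1·11 + 7 = 18.
Check: 47^18 ≡ 46 (mod 109).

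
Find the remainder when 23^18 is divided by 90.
19

Repeated squaring. Binary of 18 = 10010.
23^1 ≡ 23 (mod 90); 23^2 ≡ 79 (mod 90); 23^4 ≡ 31 (mod 90); 23^8 ≡ 61 (mod 90); 23^16 ≡ 31 (mod 90)
23^18 = 23^2 × 23^16 ≡ 19 (mod 90)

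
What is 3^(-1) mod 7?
5

gcd(3, 7) = 1, so the inverse exists.
Extended Euclidean algorithm on (7, 3):
7 = 2 × 3 + 1  ⟹  1 = (1)·7 + (-2)·3
So (-2)·3 ≡ 1 (mod 7), i.e. 3^(-1) ≡ -2 ≡ 5 (mod 7).
Check: 3 × 5 = 15 ≡ 1 (mod 7)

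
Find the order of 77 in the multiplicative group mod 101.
50

101 is prime, so ord(77) divides φ(101) = 100.
Divisors of 100: 1, 2, 4, 5, 10, 20, 25, 50, 100.
Repeated squaring: 77^1 ≡ 77, 77^2 ≡ 71, 77^4 ≡ 92, 77^8 ≡ 81, 77^16 ≡ 97, 77^32 ≡ 16, 77^64 ≡ 54 (mod 101).
Test 77^d mod 101 for each divisor d in increasing order:
77^1 ≡ 77
77^2 ≡ 71
77^4 ≡ 92
77^5 = 77^4·77^1 ≡ 14
77^10 = 77^8·77^2 ≡ 95
77^20 = 77^16·77^4 ≡ 36
77^25 = 77^16·77^8·77^1 ≡ 100
77^50 = 77^32·77^16·77^2 ≡ 1  ← first divisor giving 1
The order is 50.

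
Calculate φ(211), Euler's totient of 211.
210

211 = 211
φ(n) = n × ∏(1 - 1/p) for each prime p dividing n
φ(211) = 211 × (1 - 1/211) = 210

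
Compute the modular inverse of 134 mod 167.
86

gcd(134, 167) = 1, so the inverse exists.
Extended Euclidean algorithm on (167, 134):
167 = 1 × 134 + 33  ⟹  33 = (1)·167 + (-1)·134
134 = 4 × 33 + 2  ⟹  2 = (-4)·167 + (5)·134
33 = 16 × 2 + 1  ⟹  1 = (65)·167 + (-81)·134
So (-81)·134 ≡ 1 (mod 167), i.e. 134^(-1) ≡ -81 ≡ 86 (mod 167).
Check: 134 × 86 = 11524 ≡ 1 (mod 167)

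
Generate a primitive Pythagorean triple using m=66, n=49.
(1955, 6468, 6757)

Euclid's formula: a = m² - n², b = 2mn, c = m² + n²
m = 66, n = 49
a = 66² - 49² = 4356 - 2401 = 1955
b = 2 × 66 × 49 = 6468
c = 66² + 49² = 4356 + 2401 = 6757
Verification: 1955² + 6468² = 3822025 + 41835024 = 45657049 = 6757² ✓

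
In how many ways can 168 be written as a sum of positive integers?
228204732751

p(n) counts ways to write n as a sum of positive integers (order ignored).
Euler's pentagonal recurrence: p(k) = p(k-1) + p(k-2) - p(k-5) - p(k-7) + p(k-12) + p(k-15) - ... (offsets j(3j∓1)/2, signs ++--, p(0)=1, p(<0)=0).
DP table for k = 0..167: p(0)=1, p(1)=1, p(2)=2, p(3)=3, p(4)=5, p(5)=7, p(6)=11, p(7)=15, p(8)=22, p(9)=30, p(10)=42, p(11)=56, p(12)=77, p(13)=101, p(14)=135, p(15)=176, p(16)=231, p(17)=297, p(18)=385, p(19)=490, p(20)=627, p(21)=792, p(22)=1002, p(23)=1255, p(24)=1575, p(25)=1958, p(26)=2436, p(27)=3010, p(28)=3718, p(29)=4565, p(30)=5604, p(31)=6842, p(32)=8349, p(33)=10143, p(34)=12310, p(35)=14883, p(36)=17977, p(37)=21637, p(38)=26015, p(39)=31185, p(40)=37338, p(41)=44583, p(42)=53174, p(43)=63261, p(44)=75175, p(45)=89134, p(46)=105558, p(47)=124754, p(48)=147273, p(49)=173525, p(50)=204226, p(51)=239943, p(52)=281589, p(53)=329931, p(54)=386155, p(55)=451276, p(56)=526823, p(57)=614154, p(58)=715220, p(59)=831820, p(60)=966467, p(61)=1121505, p(62)=1300156, p(63)=1505499, p(64)=1741630, p(65)=2012558, p(66)=2323520, p(67)=2679689, p(68)=3087735, p(69)=3554345, p(70)=4087968, p(71)=4697205, p(72)=5392783, p(73)=6185689, p(74)=7089500, p(75)=8118264, p(76)=9289091, p(77)=10619863, p(78)=12132164, p(79)=13848650, p(80)=15796476, p(81)=18004327, p(82)=20506255, p(83)=23338469, p(84)=26543660, p(85)=30167357, p(86)=34262962, p(87)=38887673, p(88)=44108109, p(89)=49995925, p(90)=56634173, p(91)=64112359, p(92)=72533807, p(93)=82010177, p(94)=92669720, p(95)=104651419, p(96)=118114304, p(97)=133230930, p(98)=150198136, p(99)=169229875, p(100)=190569292, p(101)=214481126, p(102)=241265379, p(103)=271248950, p(104)=304801365, p(105)=342325709, p(106)=384276336, p(107)=431149389, p(108)=483502844, p(109)=541946240, p(110)=607163746, p(111)=679903203, p(112)=761002156, p(113)=851376628, p(114)=952050665, p(115)=1064144451, p(116)=1188908248, p(117)=1327710076, p(118)=1482074143, p(119)=1653668665, p(120)=1844349560, p(121)=2056148051, p(122)=2291320912, p(123)=2552338241, p(124)=2841940500, p(125)=3163127352, p(126)=3519222692, p(127)=3913864295, p(128)=4351078600, p(129)=4835271870, p(130)=5371315400, p(131)=5964539504, p(132)=6620830889, p(133)=7346629512, p(134)=8149040695, p(135)=9035836076, p(136)=10015581680, p(137)=11097645016, p(138)=12292341831, p(139)=13610949895, p(140)=15065878135, p(141)=16670689208, p(142)=18440293320, p(143)=20390982757, p(144)=22540654445, p(145)=24908858009, p(146)=27517052599, p(147)=30388671978, p(148)=33549419497, p(149)=37027355200, p(150)=40853235313, p(151)=45060624582, p(152)=49686288421, p(153)=54770336324, p(154)=60356673280, p(155)=66493182097, p(156)=73232243759, p(157)=80630964769, p(158)=88751778802, p(159)=97662728555, p(160)=107438159466, p(161)=118159068427, p(162)=129913904637, p(163)=142798995930, p(164)=156919475295, p(165)=172389800255, p(166)=189334822579, p(167)=207890420102.
Final step: p(168) = p(167) + p(166) - p(163) - p(161) + p(156) + p(153) - p(146) - p(142) + p(133) + p(128) - p(117) - p(111) + p(98) + p(91) - p(76) - p(68) + p(51) + p(42) - p(23) - p(13)
= 207890420102 + 189334822579 - 142798995930 - 118159068427 + 73232243759 + 54770336324 - 27517052599 - 18440293320 + 7346629512 + 4351078600 - 1327710076 - 679903203 + 150198136 + 64112359 - 9289091 - 3087735 + 239943 + 53174 - 1255 - 101
= 228204732751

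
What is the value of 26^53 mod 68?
8

Repeated squaring. Binary of 53 = 110101.
26^1 ≡ 26 (mod 68); 26^2 ≡ 64 (mod 68); 26^4 ≡ 16 (mod 68); 26^8 ≡ 52 (mod 68); 26^16 ≡ 52 (mod 68); 26^32 ≡ 52 (mod 68)
26^53 = 26^1 × 26^4 × 26^16 × 26^32 ≡ 8 (mod 68)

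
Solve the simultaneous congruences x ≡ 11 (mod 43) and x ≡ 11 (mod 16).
11

Using Chinese Remainder Theorem:
M = 43 × 16 = 688
M1 = 16, M2 = 43
y1 = 16^(-1) mod 43 = 35
y2 = 43^(-1) mod 16 = 3
x = (11×16×35 + 11×43×3) mod 688 = 11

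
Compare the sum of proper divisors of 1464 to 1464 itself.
abundant

Proper divisors of 1464: sum = 1 + 2 + 3 + 4 + 6 + 8 + 12 + 24 + 61 + 122 + 183 + 244 + 366 + 488 + 732 = 2256
Since 2256 > 1464, 1464 is abundant.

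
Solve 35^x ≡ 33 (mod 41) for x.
18

Baby-step giant-step with step n = ⌈√41⌉ = 7.
Baby steps 35^j mod 41 (j:value) for j=0..6: 0:1, 1:35, 2:36, 3:30, 4:25, 5:14, 6:39.
Giant-step multiplier: 35^(-7) ≡ 35^(40-7) = 35^33 ≡ 24 (mod 41).
Giant steps γ_i = 33·24^i mod 41: γ_0=33, γ_1=13, γ_2=25 (in table at j=4).
x = i·n + j = 2·7 + 4 = 18.
Check: 35^18 ≡ 33 (mod 41).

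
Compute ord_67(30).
6

67 is prime, so ord(30) divides φ(67) = 66.
Divisors of 66: 1, 2, 3, 6, 11, 22, 33, 66.
Repeated squaring: 30^1 ≡ 30, 30^2 ≡ 29, 30^4 ≡ 37, 30^8 ≡ 29, 30^16 ≡ 37, 30^32 ≡ 29, 30^64 ≡ 37 (mod 67).
Test 30^d mod 67 for each divisor d in increasing order:
30^1 ≡ 30
30^2 ≡ 29
30^3 = 30^2·30^1 ≡ 66
30^6 = 30^4·30^2 ≡ 1  ← first divisor giving 1
The order is 6.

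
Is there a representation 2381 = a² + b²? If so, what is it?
34² + 35² (a=34, b=35)

Factorization: 2381 = 2381
By Fermat: n is sum of two squares iff every prime p ≡ 3 (mod 4) appears to even power.
All primes ≡ 3 (mod 4) appear to even power.
Search a = 0, 1, 2, … for 2381 - a² a perfect square: first hit at a = 34: 2381 - 1156 = 1225 = 35².
2381 = 34² + 35² = 1156 + 1225 ✓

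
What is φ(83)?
82

83 = 83
φ(n) = n × ∏(1 - 1/p) for each prime p dividing n
φ(83) = 83 × (1 - 1/83) = 82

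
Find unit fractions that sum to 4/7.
1/2 + 1/14

Greedy algorithm:
4/7: ceiling(7/4) = 2, use 1/2
1/14: ceiling(14/1) = 14, use 1/14
Result: 4/7 = 1/2 + 1/14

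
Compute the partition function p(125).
3163127352

p(n) counts ways to write n as a sum of positive integers (order ignored).
Euler's pentagonal recurrence: p(k) = p(k-1) + p(k-2) - p(k-5) - p(k-7) + p(k-12) + p(k-15) - ... (offsets j(3j∓1)/2, signs ++--, p(0)=1, p(<0)=0).
DP table for k = 0..124: p(0)=1, p(1)=1, p(2)=2, p(3)=3, p(4)=5, p(5)=7, p(6)=11, p(7)=15, p(8)=22, p(9)=30, p(10)=42, p(11)=56, p(12)=77, p(13)=101, p(14)=135, p(15)=176, p(16)=231, p(17)=297, p(18)=385, p(19)=490, p(20)=627, p(21)=792, p(22)=1002, p(23)=1255, p(24)=1575, p(25)=1958, p(26)=2436, p(27)=3010, p(28)=3718, p(29)=4565, p(30)=5604, p(31)=6842, p(32)=8349, p(33)=10143, p(34)=12310, p(35)=14883, p(36)=17977, p(37)=21637, p(38)=26015, p(39)=31185, p(40)=37338, p(41)=44583, p(42)=53174, p(43)=63261, p(44)=75175, p(45)=89134, p(46)=105558, p(47)=124754, p(48)=147273, p(49)=173525, p(50)=204226, p(51)=239943, p(52)=281589, p(53)=329931, p(54)=386155, p(55)=451276, p(56)=526823, p(57)=614154, p(58)=715220, p(59)=831820, p(60)=966467, p(61)=1121505, p(62)=1300156, p(63)=1505499, p(64)=1741630, p(65)=2012558, p(66)=2323520, p(67)=2679689, p(68)=3087735, p(69)=3554345, p(70)=4087968, p(71)=4697205, p(72)=5392783, p(73)=6185689, p(74)=7089500, p(75)=8118264, p(76)=9289091, p(77)=10619863, p(78)=12132164, p(79)=13848650, p(80)=15796476, p(81)=18004327, p(82)=20506255, p(83)=23338469, p(84)=26543660, p(85)=30167357, p(86)=34262962, p(87)=38887673, p(88)=44108109, p(89)=49995925, p(90)=56634173, p(91)=64112359, p(92)=72533807, p(93)=82010177, p(94)=92669720, p(95)=104651419, p(96)=118114304, p(97)=133230930, p(98)=150198136, p(99)=169229875, p(100)=190569292, p(101)=214481126, p(102)=241265379, p(103)=271248950, p(104)=304801365, p(105)=342325709, p(106)=384276336, p(107)=431149389, p(108)=483502844, p(109)=541946240, p(110)=607163746, p(111)=679903203, p(112)=761002156, p(113)=851376628, p(114)=952050665, p(115)=1064144451, p(116)=1188908248, p(117)=1327710076, p(118)=1482074143, p(119)=1653668665, p(120)=1844349560, p(121)=2056148051, p(122)=2291320912, p(123)=2552338241, p(124)=2841940500.
Final step: p(125) = p(124) + p(123) - p(120) - p(118) + p(113) + p(110) - p(103) - p(99) + p(90) + p(85) - p(74) - p(68) + p(55) + p(48) - p(33) - p(25) + p(8)
= 2841940500 + 2552338241 - 1844349560 - 1482074143 + 851376628 + 607163746 - 271248950 - 169229875 + 56634173 + 30167357 - 7089500 - 3087735 + 451276 + 147273 - 10143 - 1958 + 22
= 3163127352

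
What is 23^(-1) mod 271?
165

gcd(23, 271) = 1, so the inverse exists.
Extended Euclidean algorithm on (271, 23):
271 = 11 × 23 + 18  ⟹  18 = (1)·271 + (-11)·23
23 = 1 × 18 + 5  ⟹  5 = (-1)·271 + (12)·23
18 = 3 × 5 + 3  ⟹  3 = (4)·271 + (-47)·23
5 = 1 × 3 + 2  ⟹  2 = (-5)·271 + (59)·23
3 = 1 × 2 + 1  ⟹  1 = (9)·271 + (-106)·23
So (-106)·23 ≡ 1 (mod 271), i.e. 23^(-1) ≡ -106 ≡ 165 (mod 271).
Check: 23 × 165 = 3795 ≡ 1 (mod 271)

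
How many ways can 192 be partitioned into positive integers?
1987276856363

p(n) counts ways to write n as a sum of positive integers (order ignored).
Euler's pentagonal recurrence: p(k) = p(k-1) + p(k-2) - p(k-5) - p(k-7) + p(k-12) + p(k-15) - ... (offsets j(3j∓1)/2, signs ++--, p(0)=1, p(<0)=0).
DP table for k = 0..191: p(0)=1, p(1)=1, p(2)=2, p(3)=3, p(4)=5, p(5)=7, p(6)=11, p(7)=15, p(8)=22, p(9)=30, p(10)=42, p(11)=56, p(12)=77, p(13)=101, p(14)=135, p(15)=176, p(16)=231, p(17)=297, p(18)=385, p(19)=490, p(20)=627, p(21)=792, p(22)=1002, p(23)=1255, p(24)=1575, p(25)=1958, p(26)=2436, p(27)=3010, p(28)=3718, p(29)=4565, p(30)=5604, p(31)=6842, p(32)=8349, p(33)=10143, p(34)=12310, p(35)=14883, p(36)=17977, p(37)=21637, p(38)=26015, p(39)=31185, p(40)=37338, p(41)=44583, p(42)=53174, p(43)=63261, p(44)=75175, p(45)=89134, p(46)=105558, p(47)=124754, p(48)=147273, p(49)=173525, p(50)=204226, p(51)=239943, p(52)=281589, p(53)=329931, p(54)=386155, p(55)=451276, p(56)=526823, p(57)=614154, p(58)=715220, p(59)=831820, p(60)=966467, p(61)=1121505, p(62)=1300156, p(63)=1505499, p(64)=1741630, p(65)=2012558, p(66)=2323520, p(67)=2679689, p(68)=3087735, p(69)=3554345, p(70)=4087968, p(71)=4697205, p(72)=5392783, p(73)=6185689, p(74)=7089500, p(75)=8118264, p(76)=9289091, p(77)=10619863, p(78)=12132164, p(79)=13848650, p(80)=15796476, p(81)=18004327, p(82)=20506255, p(83)=23338469, p(84)=26543660, p(85)=30167357, p(86)=34262962, p(87)=38887673, p(88)=44108109, p(89)=49995925, p(90)=56634173, p(91)=64112359, p(92)=72533807, p(93)=82010177, p(94)=92669720, p(95)=104651419, p(96)=118114304, p(97)=133230930, p(98)=150198136, p(99)=169229875, p(100)=190569292, p(101)=214481126, p(102)=241265379, p(103)=271248950, p(104)=304801365, p(105)=342325709, p(106)=384276336, p(107)=431149389, p(108)=483502844, p(109)=541946240, p(110)=607163746, p(111)=679903203, p(112)=761002156, p(113)=851376628, p(114)=952050665, p(115)=1064144451, p(116)=1188908248, p(117)=1327710076, p(118)=1482074143, p(119)=1653668665, p(120)=1844349560, p(121)=2056148051, p(122)=2291320912, p(123)=2552338241, p(124)=2841940500, p(125)=3163127352, p(126)=3519222692, p(127)=3913864295, p(128)=4351078600, p(129)=4835271870, p(130)=5371315400, p(131)=5964539504, p(132)=6620830889, p(133)=7346629512, p(134)=8149040695, p(135)=9035836076, p(136)=10015581680, p(137)=11097645016, p(138)=12292341831, p(139)=13610949895, p(140)=15065878135, p(141)=16670689208, p(142)=18440293320, p(143)=20390982757, p(144)=22540654445, p(145)=24908858009, p(146)=27517052599, p(147)=30388671978, p(148)=33549419497, p(149)=37027355200, p(150)=40853235313, p(151)=45060624582, p(152)=49686288421, p(153)=54770336324, p(154)=60356673280, p(155)=66493182097, p(156)=73232243759, p(157)=80630964769, p(158)=88751778802, p(159)=97662728555, p(160)=107438159466, p(161)=118159068427, p(162)=129913904637, p(163)=142798995930, p(164)=156919475295, p(165)=172389800255, p(166)=189334822579, p(167)=207890420102, p(168)=228204732751, p(169)=250438925115, p(170)=274768617130, p(171)=301384802048, p(172)=330495499613, p(173)=362326859895, p(174)=397125074750, p(175)=435157697830, p(176)=476715857290, p(177)=522115831195, p(178)=571701605655, p(179)=625846753120, p(180)=684957390936, p(181)=749474411781, p(182)=819876908323, p(183)=896684817527, p(184)=980462880430, p(185)=1071823774337, p(186)=1171432692373, p(187)=1280011042268, p(188)=1398341745571, p(189)=1527273599625, p(190)=1667727404093, p(191)=1820701100652.
Final step: p(192) = p(191) + p(190) - p(187) - p(185) + p(180) + p(177) - p(170) - p(166) + p(157) + p(152) - p(141) - p(135) + p(122) + p(115) - p(100) - p(92) + p(75) + p(66) - p(47) - p(37) + p(16) + p(5)
= 1820701100652 + 1667727404093 - 1280011042268 - 1071823774337 + 684957390936 + 522115831195 - 274768617130 - 189334822579 + 80630964769 + 49686288421 - 16670689208 - 9035836076 + 2291320912 + 1064144451 - 190569292 - 72533807 + 8118264 + 2323520 - 124754 - 21637 + 231 + 7
= 1987276856363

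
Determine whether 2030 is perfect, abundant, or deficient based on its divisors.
abundant

Proper divisors of 2030: sum = 1 + 2 + 5 + 7 + 10 + 14 + 29 + 35 + 58 + 70 + 145 + 203 + 290 + 406 + 1015 = 2290
Since 2290 > 2030, 2030 is abundant.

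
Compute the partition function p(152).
49686288421

p(n) counts ways to write n as a sum of positive integers (order ignored).
Euler's pentagonal recurrence: p(k) = p(k-1) + p(k-2) - p(k-5) - p(k-7) + p(k-12) + p(k-15) - ... (offsets j(3j∓1)/2, signs ++--, p(0)=1, p(<0)=0).
DP table for k = 0..151: p(0)=1, p(1)=1, p(2)=2, p(3)=3, p(4)=5, p(5)=7, p(6)=11, p(7)=15, p(8)=22, p(9)=30, p(10)=42, p(11)=56, p(12)=77, p(13)=101, p(14)=135, p(15)=176, p(16)=231, p(17)=297, p(18)=385, p(19)=490, p(20)=627, p(21)=792, p(22)=1002, p(23)=1255, p(24)=1575, p(25)=1958, p(26)=2436, p(27)=3010, p(28)=3718, p(29)=4565, p(30)=5604, p(31)=6842, p(32)=8349, p(33)=10143, p(34)=12310, p(35)=14883, p(36)=17977, p(37)=21637, p(38)=26015, p(39)=31185, p(40)=37338, p(41)=44583, p(42)=53174, p(43)=63261, p(44)=75175, p(45)=89134, p(46)=105558, p(47)=124754, p(48)=147273, p(49)=173525, p(50)=204226, p(51)=239943, p(52)=281589, p(53)=329931, p(54)=386155, p(55)=451276, p(56)=526823, p(57)=614154, p(58)=715220, p(59)=831820, p(60)=966467, p(61)=1121505, p(62)=1300156, p(63)=1505499, p(64)=1741630, p(65)=2012558, p(66)=2323520, p(67)=2679689, p(68)=3087735, p(69)=3554345, p(70)=4087968, p(71)=4697205, p(72)=5392783, p(73)=6185689, p(74)=7089500, p(75)=8118264, p(76)=9289091, p(77)=10619863, p(78)=12132164, p(79)=13848650, p(80)=15796476, p(81)=18004327, p(82)=20506255, p(83)=23338469, p(84)=26543660, p(85)=30167357, p(86)=34262962, p(87)=38887673, p(88)=44108109, p(89)=49995925, p(90)=56634173, p(91)=64112359, p(92)=72533807, p(93)=82010177, p(94)=92669720, p(95)=104651419, p(96)=118114304, p(97)=133230930, p(98)=150198136, p(99)=169229875, p(100)=190569292, p(101)=214481126, p(102)=241265379, p(103)=271248950, p(104)=304801365, p(105)=342325709, p(106)=384276336, p(107)=431149389, p(108)=483502844, p(109)=541946240, p(110)=607163746, p(111)=679903203, p(112)=761002156, p(113)=851376628, p(114)=952050665, p(115)=1064144451, p(116)=1188908248, p(117)=1327710076, p(118)=1482074143, p(119)=1653668665, p(120)=1844349560, p(121)=2056148051, p(122)=2291320912, p(123)=2552338241, p(124)=2841940500, p(125)=3163127352, p(126)=3519222692, p(127)=3913864295, p(128)=4351078600, p(129)=4835271870, p(130)=5371315400, p(131)=5964539504, p(132)=6620830889, p(133)=7346629512, p(134)=8149040695, p(135)=9035836076, p(136)=10015581680, p(137)=11097645016, p(138)=12292341831, p(139)=13610949895, p(140)=15065878135, p(141)=16670689208, p(142)=18440293320, p(143)=20390982757, p(144)=22540654445, p(145)=24908858009, p(146)=27517052599, p(147)=30388671978, p(148)=33549419497, p(149)=37027355200, p(150)=40853235313, p(151)=45060624582.
Final step: p(152) = p(151) + p(150) - p(147) - p(145) + p(140) + p(137) - p(130) - p(126) + p(117) + p(112) - p(101) - p(95) + p(82) + p(75) - p(60) - p(52) + p(35) + p(26) - p(7)
= 45060624582 + 40853235313 - 30388671978 - 24908858009 + 15065878135 + 11097645016 - 5371315400 - 3519222692 + 1327710076 + 761002156 - 214481126 - 104651419 + 20506255 + 8118264 - 966467 - 281589 + 14883 + 2436 - 15
= 49686288421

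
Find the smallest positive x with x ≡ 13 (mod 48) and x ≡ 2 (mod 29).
205

Using Chinese Remainder Theorem:
M = 48 × 29 = 1392
M1 = 29, M2 = 48
y1 = 29^(-1) mod 48 = 5
y2 = 48^(-1) mod 29 = 26
x = (13×29×5 + 2×48×26) mod 1392 = 205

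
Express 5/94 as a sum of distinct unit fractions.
1/19 + 1/1786

Greedy algorithm:
5/94: ceiling(94/5) = 19, use 1/19
1/1786: ceiling(1786/1) = 1786, use 1/1786
Result: 5/94 = 1/19 + 1/1786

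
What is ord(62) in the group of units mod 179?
178

179 is prime, so ord(62) divides φ(179) = 178.
Divisors of 178: 1, 2, 89, 178.
Repeated squaring: 62^1 ≡ 62, 62^2 ≡ 85, 62^4 ≡ 65, 62^8 ≡ 108, 62^16 ≡ 29, 62^32 ≡ 125, 62^64 ≡ 52, 62^128 ≡ 19 (mod 179).
Test 62^d mod 179 for each divisor d in increasing order:
62^1 ≡ 62
62^2 ≡ 85
62^89 = 62^64·62^16·62^8·62^1 ≡ 178
62^178 = 62^128·62^32·62^16·62^2 ≡ 1  ← first divisor giving 1
The order is 178.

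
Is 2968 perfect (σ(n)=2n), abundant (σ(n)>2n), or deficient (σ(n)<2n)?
abundant

Proper divisors of 2968: sum = 1 + 2 + 4 + 7 + 8 + 14 + 28 + 53 + 56 + 106 + 212 + 371 + 424 + 742 + 1484 = 3512
Since 3512 > 2968, 2968 is abundant.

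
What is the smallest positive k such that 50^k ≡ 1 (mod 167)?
83

167 is prime, so ord(50) divides φ(167) = 166.
Divisors of 166: 1, 2, 83, 166.
Repeated squaring: 50^1 ≡ 50, 50^2 ≡ 162, 50^4 ≡ 25, 50^8 ≡ 124, 50^16 ≡ 12, 50^32 ≡ 144, 50^64 ≡ 28, 50^128 ≡ 116 (mod 167).
Test 50^d mod 167 for each divisor d in increasing order:
50^1 ≡ 50
50^2 ≡ 162
50^83 = 50^64·50^16·50^2·50^1 ≡ 1  ← first divisor giving 1
The order is 83.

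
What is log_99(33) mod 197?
182

Baby-step giant-step with step n = ⌈√197⌉ = 15.
Baby steps 99^j mod 197 (j:value) for j=0..14: 0:1, 1:99, 2:148, 3:74, 4:37, 5:117, 6:157, 7:177, 8:187, 9:192, 10:96, 11:48, 12:24, 13:12, 14:6.
Giant-step multiplier: 99^(-15) ≡ 99^(196-15) = 99^181 ≡ 66 (mod 197).
Giant steps γ_i = 33·66^i mod 197: γ_0=33, γ_1=11, γ_2=135, γ_3=45, γ_4=15, γ_5=5, γ_6=133, γ_7=110, γ_8=168, γ_9=56, γ_10=150, γ_11=50, γ_12=148 (in table at j=2).
x = i·n + j = 12·15 + 2 = 182.
Check: 99^182 ≡ 33 (mod 197).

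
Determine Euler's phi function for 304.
144

304 = 2^4 × 19
φ(n) = n × ∏(1 - 1/p) for each prime p dividing n
φ(304) = 304 × (1 - 1/2) × (1 - 1/19) = 144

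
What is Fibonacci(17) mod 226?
15

Matrix identity: Q^n = [[F_(n+1), F_n], [F_n, F_(n-1)]] with Q = [[1,1],[1,0]].
n = 17 = 10001₂. Square-and-multiply, entries mod 226:
Q^1 = [[1,1],[1,0]]
Q^2 = (Q^1)² = [[2,1],[1,1]]
Q^4 = (Q^2)² = [[5,3],[3,2]]
Q^8 = (Q^4)² = [[34,21],[21,13]]
Q^17 = (Q^8)²·Q = [[98,15],[15,83]]
F_17 mod 226 = Q^17[0][1] = 15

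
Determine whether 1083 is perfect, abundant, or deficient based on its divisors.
deficient

Proper divisors of 1083: sum = 1 + 3 + 19 + 57 + 361 = 441
Since 441 < 1083, 1083 is deficient.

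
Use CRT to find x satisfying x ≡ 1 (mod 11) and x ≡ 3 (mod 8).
67

Using Chinese Remainder Theorem:
M = 11 × 8 = 88
M1 = 8, M2 = 11
y1 = 8^(-1) mod 11 = 7
y2 = 11^(-1) mod 8 = 3
x = (1×8×7 + 3×11×3) mod 88 = 67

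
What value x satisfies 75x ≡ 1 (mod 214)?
117

gcd(75, 214) = 1, so the inverse exists.
Extended Euclidean algorithm on (214, 75):
214 = 2 × 75 + 64  ⟹  64 = (1)·214 + (-2)·75
75 = 1 × 64 + 11  ⟹  11 = (-1)·214 + (3)·75
64 = 5 × 11 + 9  ⟹  9 = (6)·214 + (-17)·75
11 = 1 × 9 + 2  ⟹  2 = (-7)·214 + (20)·75
9 = 4 × 2 + 1  ⟹  1 = (34)·214 + (-97)·75
So (-97)·75 ≡ 1 (mod 214), i.e. 75^(-1) ≡ -97 ≡ 117 (mod 214).
Check: 75 × 117 = 8775 ≡ 1 (mod 214)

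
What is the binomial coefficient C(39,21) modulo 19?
0

Using Lucas' theorem:
Write n=39 and k=21 in base 19:
n in base 19: [2, 1]
k in base 19: [1, 2]
C(39,21) mod 19 = ∏ C(n_i, k_i) mod 19
Digit binomials (mod 19): C(2,1) = 2; C(1,2) = 0 (k_i > n_i)
Product: 2 × 0 = 0 ≡ 0 (mod 19)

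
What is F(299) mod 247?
203

Matrix identity: Q^n = [[F_(n+1), F_n], [F_n, F_(n-1)]] with Q = [[1,1],[1,0]].
n = 299 = 100101011₂. Square-and-multiply, entries mod 247:
Q^1 = [[1,1],[1,0]]
Q^2 = (Q^1)² = [[2,1],[1,1]]
Q^4 = (Q^2)² = [[5,3],[3,2]]
Q^9 = (Q^4)²·Q = [[55,34],[34,21]]
Q^18 = (Q^9)² = [[229,114],[114,115]]
Q^37 = (Q^18)²·Q = [[172,229],[229,190]]
Q^74 = (Q^37)² = [[21,153],[153,115]]
Q^149 = (Q^74)²·Q = [[198,138],[138,60]]
Q^299 = (Q^149)²·Q = [[239,203],[203,36]]
F_299 mod 247 = Q^299[0][1] = 203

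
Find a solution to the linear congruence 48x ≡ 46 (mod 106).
x ≡ 12 (mod 53)

gcd(48, 106) = 2, which divides 46, so solutions exist.
Divide through by 2: 24x ≡ 23 (mod 53).
Find 24^(-1) mod 53 by the extended Euclidean algorithm:
53 = 2 × 24 + 5  ⟹  5 = (1)·53 + (-2)·24
24 = 4 × 5 + 4  ⟹  4 = (-4)·53 + (9)·24
5 = 1 × 4 + 1  ⟹  1 = (5)·53 + (-11)·24
So (-11)·24 ≡ 1 (mod 53), i.e. 24^(-1) ≡ -11 ≡ 42 (mod 53).
x ≡ 42 × 23 = 966 ≡ 12 (mod 53).
Check: 48 × 12 = 576 ≡ 46 (mod 106).
x ≡ 12 (mod 53), giving 2 solutions mod 106.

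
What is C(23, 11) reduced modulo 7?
0

Using Lucas' theorem:
Write n=23 and k=11 in base 7:
n in base 7: [3, 2]
k in base 7: [1, 4]
C(23,11) mod 7 = ∏ C(n_i, k_i) mod 7
Digit binomials (mod 7): C(3,1) = 3; C(2,4) = 0 (k_i > n_i)
Product: 3 × 0 = 0 ≡ 0 (mod 7)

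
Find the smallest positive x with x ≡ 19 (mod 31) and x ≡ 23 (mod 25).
298

Using Chinese Remainder Theorem:
M = 31 × 25 = 775
M1 = 25, M2 = 31
y1 = 25^(-1) mod 31 = 5
y2 = 31^(-1) mod 25 = 21
x = (19×25×5 + 23×31×21) mod 775 = 298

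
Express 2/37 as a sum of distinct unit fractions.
1/19 + 1/703

Greedy algorithm:
2/37: ceiling(37/2) = 19, use 1/19
1/703: ceiling(703/1) = 703, use 1/703
Result: 2/37 = 1/19 + 1/703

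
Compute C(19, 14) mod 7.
1

Using Lucas' theorem:
Write n=19 and k=14 in base 7:
n in base 7: [2, 5]
k in base 7: [2, 0]
C(19,14) mod 7 = ∏ C(n_i, k_i) mod 7
Digit binomials (mod 7): C(2,2) = 1; C(5,0) = 1
Product: 1 × 1 = 1 ≡ 1 (mod 7)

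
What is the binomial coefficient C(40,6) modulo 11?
7

Using Lucas' theorem:
Write n=40 and k=6 in base 11:
n in base 11: [3, 7]
k in base 11: [0, 6]
C(40,6) mod 11 = ∏ C(n_i, k_i) mod 11
Digit binomials (mod 11): C(3,0) = 1; C(7,6) = 7
Product: 1 × 7 = 7 ≡ 7 (mod 11)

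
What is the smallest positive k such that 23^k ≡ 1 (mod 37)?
12

37 is prime, so ord(23) divides φ(37) = 36.
Divisors of 36: 1, 2, 3, 4, 6, 9, 12, 18, 36.
Repeated squaring: 23^1 ≡ 23, 23^2 ≡ 11, 23^4 ≡ 10, 23^8 ≡ 26, 23^16 ≡ 10, 23^32 ≡ 26 (mod 37).
Test 23^d mod 37 for each divisor d in increasing order:
23^1 ≡ 23
23^2 ≡ 11
23^3 = 23^2·23^1 ≡ 31
23^4 ≡ 10
23^6 = 23^4·23^2 ≡ 36
23^9 = 23^8·23^1 ≡ 6
23^12 = 23^8·23^4 ≡ 1  ← first divisor giving 1
The order is 12.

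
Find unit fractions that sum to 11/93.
1/9 + 1/140 + 1/39060

Greedy algorithm:
11/93: ceiling(93/11) = 9, use 1/9
2/279: ceiling(279/2) = 140, use 1/140
1/39060: ceiling(39060/1) = 39060, use 1/39060
Result: 11/93 = 1/9 + 1/140 + 1/39060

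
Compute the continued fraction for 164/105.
[1; 1, 1, 3, 1, 1, 6]

Euclidean algorithm steps:
164 = 1 × 105 + 59
105 = 1 × 59 + 46
59 = 1 × 46 + 13
46 = 3 × 13 + 7
13 = 1 × 7 + 6
7 = 1 × 6 + 1
6 = 6 × 1 + 0
Continued fraction: [1; 1, 1, 3, 1, 1, 6]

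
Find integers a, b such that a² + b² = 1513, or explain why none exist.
12² + 37² (a=12, b=37)

Factorization: 1513 = 17 × 89
By Fermat: n is sum of two squares iff every prime p ≡ 3 (mod 4) appears to even power.
All primes ≡ 3 (mod 4) appear to even power.
Search a = 0, 1, 2, … for 1513 - a² a perfect square: first hit at a = 12: 1513 - 144 = 1369 = 37².
1513 = 12² + 37² = 144 + 1369 ✓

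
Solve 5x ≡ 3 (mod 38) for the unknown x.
x ≡ 31 (mod 38)

gcd(5, 38) = 1, which divides 3, so solutions exist.
Find 5^(-1) mod 38 by the extended Euclidean algorithm:
38 = 7 × 5 + 3  ⟹  3 = (1)·38 + (-7)·5
5 = 1 × 3 + 2  ⟹  2 = (-1)·38 + (8)·5
3 = 1 × 2 + 1  ⟹  1 = (2)·38 + (-15)·5
So (-15)·5 ≡ 1 (mod 38), i.e. 5^(-1) ≡ -15 ≡ 23 (mod 38).
x ≡ 23 × 3 = 69 ≡ 31 (mod 38).
Check: 5 × 31 = 155 ≡ 3 (mod 38).
Unique solution: x ≡ 31 (mod 38)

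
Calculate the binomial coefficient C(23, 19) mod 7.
0

Using Lucas' theorem:
Write n=23 and k=19 in base 7:
n in base 7: [3, 2]
k in base 7: [2, 5]
C(23,19) mod 7 = ∏ C(n_i, k_i) mod 7
Digit binomials (mod 7): C(3,2) = 3; C(2,5) = 0 (k_i > n_i)
Product: 3 × 0 = 0 ≡ 0 (mod 7)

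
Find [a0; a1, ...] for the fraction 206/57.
[3; 1, 1, 1, 1, 2, 4]

Euclidean algorithm steps:
206 = 3 × 57 + 35
57 = 1 × 35 + 22
35 = 1 × 22 + 13
22 = 1 × 13 + 9
13 = 1 × 9 + 4
9 = 2 × 4 + 1
4 = 4 × 1 + 0
Continued fraction: [3; 1, 1, 1, 1, 2, 4]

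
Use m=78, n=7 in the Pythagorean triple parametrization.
(6035, 1092, 6133)

Euclid's formula: a = m² - n², b = 2mn, c = m² + n²
m = 78, n = 7
a = 78² - 7² = 6084 - 49 = 6035
b = 2 × 78 × 7 = 1092
c = 78² + 7² = 6084 + 49 = 6133
Verification: 6035² + 1092² = 36421225 + 1192464 = 37613689 = 6133² ✓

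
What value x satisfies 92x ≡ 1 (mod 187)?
124

gcd(92, 187) = 1, so the inverse exists.
Extended Euclidean algorithm on (187, 92):
187 = 2 × 92 + 3  ⟹  3 = (1)·187 + (-2)·92
92 = 30 × 3 + 2  ⟹  2 = (-30)·187 + (61)·92
3 = 1 × 2 + 1  ⟹  1 = (31)·187 + (-63)·92
So (-63)·92 ≡ 1 (mod 187), i.e. 92^(-1) ≡ -63 ≡ 124 (mod 187).
Check: 92 × 124 = 11408 ≡ 1 (mod 187)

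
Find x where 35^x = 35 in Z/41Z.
1

Baby-step giant-step with step n = ⌈√41⌉ = 7.
Baby steps 35^j mod 41 (j:value) for j=0..6: 0:1, 1:35, 2:36, 3:30, 4:25, 5:14, 6:39.
h = 35 is already in the table at j=1, so x = 1.
Check: 35^1 ≡ 35 (mod 41).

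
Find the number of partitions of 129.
4835271870

p(n) counts ways to write n as a sum of positive integers (order ignored).
Euler's pentagonal recurrence: p(k) = p(k-1) + p(k-2) - p(k-5) - p(k-7) + p(k-12) + p(k-15) - ... (offsets j(3j∓1)/2, signs ++--, p(0)=1, p(<0)=0).
DP table for k = 0..128: p(0)=1, p(1)=1, p(2)=2, p(3)=3, p(4)=5, p(5)=7, p(6)=11, p(7)=15, p(8)=22, p(9)=30, p(10)=42, p(11)=56, p(12)=77, p(13)=101, p(14)=135, p(15)=176, p(16)=231, p(17)=297, p(18)=385, p(19)=490, p(20)=627, p(21)=792, p(22)=1002, p(23)=1255, p(24)=1575, p(25)=1958, p(26)=2436, p(27)=3010, p(28)=3718, p(29)=4565, p(30)=5604, p(31)=6842, p(32)=8349, p(33)=10143, p(34)=12310, p(35)=14883, p(36)=17977, p(37)=21637, p(38)=26015, p(39)=31185, p(40)=37338, p(41)=44583, p(42)=53174, p(43)=63261, p(44)=75175, p(45)=89134, p(46)=105558, p(47)=124754, p(48)=147273, p(49)=173525, p(50)=204226, p(51)=239943, p(52)=281589, p(53)=329931, p(54)=386155, p(55)=451276, p(56)=526823, p(57)=614154, p(58)=715220, p(59)=831820, p(60)=966467, p(61)=1121505, p(62)=1300156, p(63)=1505499, p(64)=1741630, p(65)=2012558, p(66)=2323520, p(67)=2679689, p(68)=3087735, p(69)=3554345, p(70)=4087968, p(71)=4697205, p(72)=5392783, p(73)=6185689, p(74)=7089500, p(75)=8118264, p(76)=9289091, p(77)=10619863, p(78)=12132164, p(79)=13848650, p(80)=15796476, p(81)=18004327, p(82)=20506255, p(83)=23338469, p(84)=26543660, p(85)=30167357, p(86)=34262962, p(87)=38887673, p(88)=44108109, p(89)=49995925, p(90)=56634173, p(91)=64112359, p(92)=72533807, p(93)=82010177, p(94)=92669720, p(95)=104651419, p(96)=118114304, p(97)=133230930, p(98)=150198136, p(99)=169229875, p(100)=190569292, p(101)=214481126, p(102)=241265379, p(103)=271248950, p(104)=304801365, p(105)=342325709, p(106)=384276336, p(107)=431149389, p(108)=483502844, p(109)=541946240, p(110)=607163746, p(111)=679903203, p(112)=761002156, p(113)=851376628, p(114)=952050665, p(115)=1064144451, p(116)=1188908248, p(117)=1327710076, p(118)=1482074143, p(119)=1653668665, p(120)=1844349560, p(121)=2056148051, p(122)=2291320912, p(123)=2552338241, p(124)=2841940500, p(125)=3163127352, p(126)=3519222692, p(127)=3913864295, p(128)=4351078600.
Final step: p(129) = p(128) + p(127) - p(124) - p(122) + p(117) + p(114) - p(107) - p(103) + p(94) + p(89) - p(78) - p(72) + p(59) + p(52) - p(37) - p(29) + p(12) + p(3)
= 4351078600 + 3913864295 - 2841940500 - 2291320912 + 1327710076 + 952050665 - 431149389 - 271248950 + 92669720 + 49995925 - 12132164 - 5392783 + 831820 + 281589 - 21637 - 4565 + 77 + 3
= 4835271870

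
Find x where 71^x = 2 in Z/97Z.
38

Baby-step giant-step with step n = ⌈√97⌉ = 10.
Baby steps 71^j mod 97 (j:value) for j=0..9: 0:1, 1:71, 2:94, 3:78, 4:9, 5:57, 6:70, 7:23, 8:81, 9:28.
Giant-step multiplier: 71^(-10) ≡ 71^(96-10) = 71^86 ≡ 95 (mod 97).
Giant steps γ_i = 2·95^i mod 97: γ_0=2, γ_1=93, γ_2=8, γ_3=81 (in table at j=8).
x = i·n + j = 3·10 + 8 = 38.
Check: 71^38 ≡ 2 (mod 97).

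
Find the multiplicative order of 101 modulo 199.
66

199 is prime, so ord(101) divides φ(199) = 198.
Divisors of 198: 1, 2, 3, 6, 9, 11, 18, 22, 33, 66, 99, 198.
Repeated squaring: 101^1 ≡ 101, 101^2 ≡ 52, 101^4 ≡ 117, 101^8 ≡ 157, 101^16 ≡ 172, 101^32 ≡ 132, 101^64 ≡ 111, 101^128 ≡ 182 (mod 199).
Test 101^d mod 199 for each divisor d in increasing order:
101^1 ≡ 101
101^2 ≡ 52
101^3 = 101^2·101^1 ≡ 78
101^6 = 101^4·101^2 ≡ 114
101^9 = 101^8·101^1 ≡ 136
101^11 = 101^8·101^2·101^1 ≡ 107
101^18 = 101^16·101^2 ≡ 188
101^22 = 101^16·101^4·101^2 ≡ 106
101^33 = 101^32·101^1 ≡ 198
101^66 = 101^64·101^2 ≡ 1  ← first divisor giving 1
The order is 66.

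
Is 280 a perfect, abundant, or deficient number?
abundant

Proper divisors of 280: sum = 1 + 2 + 4 + 5 + 7 + 8 + 10 + 14 + 20 + 28 + 35 + 40 + 56 + 70 + 140 = 440
Since 440 > 280, 280 is abundant.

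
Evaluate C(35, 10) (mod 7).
0

Using Lucas' theorem:
Write n=35 and k=10 in base 7:
n in base 7: [5, 0]
k in base 7: [1, 3]
C(35,10) mod 7 = ∏ C(n_i, k_i) mod 7
Digit binomials (mod 7): C(5,1) = 5; C(0,3) = 0 (k_i > n_i)
Product: 5 × 0 = 0 ≡ 0 (mod 7)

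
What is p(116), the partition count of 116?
1188908248

p(n) counts ways to write n as a sum of positive integers (order ignored).
Euler's pentagonal recurrence: p(k) = p(k-1) + p(k-2) - p(k-5) - p(k-7) + p(k-12) + p(k-15) - ... (offsets j(3j∓1)/2, signs ++--, p(0)=1, p(<0)=0).
DP table for k = 0..115: p(0)=1, p(1)=1, p(2)=2, p(3)=3, p(4)=5, p(5)=7, p(6)=11, p(7)=15, p(8)=22, p(9)=30, p(10)=42, p(11)=56, p(12)=77, p(13)=101, p(14)=135, p(15)=176, p(16)=231, p(17)=297, p(18)=385, p(19)=490, p(20)=627, p(21)=792, p(22)=1002, p(23)=1255, p(24)=1575, p(25)=1958, p(26)=2436, p(27)=3010, p(28)=3718, p(29)=4565, p(30)=5604, p(31)=6842, p(32)=8349, p(33)=10143, p(34)=12310, p(35)=14883, p(36)=17977, p(37)=21637, p(38)=26015, p(39)=31185, p(40)=37338, p(41)=44583, p(42)=53174, p(43)=63261, p(44)=75175, p(45)=89134, p(46)=105558, p(47)=124754, p(48)=147273, p(49)=173525, p(50)=204226, p(51)=239943, p(52)=281589, p(53)=329931, p(54)=386155, p(55)=451276, p(56)=526823, p(57)=614154, p(58)=715220, p(59)=831820, p(60)=966467, p(61)=1121505, p(62)=1300156, p(63)=1505499, p(64)=1741630, p(65)=2012558, p(66)=2323520, p(67)=2679689, p(68)=3087735, p(69)=3554345, p(70)=4087968, p(71)=4697205, p(72)=5392783, p(73)=6185689, p(74)=7089500, p(75)=8118264, p(76)=9289091, p(77)=10619863, p(78)=12132164, p(79)=13848650, p(80)=15796476, p(81)=18004327, p(82)=20506255, p(83)=23338469, p(84)=26543660, p(85)=30167357, p(86)=34262962, p(87)=38887673, p(88)=44108109, p(89)=49995925, p(90)=56634173, p(91)=64112359, p(92)=72533807, p(93)=82010177, p(94)=92669720, p(95)=104651419, p(96)=118114304, p(97)=133230930, p(98)=150198136, p(99)=169229875, p(100)=190569292, p(101)=214481126, p(102)=241265379, p(103)=271248950, p(104)=304801365, p(105)=342325709, p(106)=384276336, p(107)=431149389, p(108)=483502844, p(109)=541946240, p(110)=607163746, p(111)=679903203, p(112)=761002156, p(113)=851376628, p(114)=952050665, p(115)=1064144451.
Final step: p(116) = p(115) + p(114) - p(111) - p(109) + p(104) + p(101) - p(94) - p(90) + p(81) + p(76) - p(65) - p(59) + p(46) + p(39) - p(24) - p(16)
= 1064144451 + 952050665 - 679903203 - 541946240 + 304801365 + 214481126 - 92669720 - 56634173 + 18004327 + 9289091 - 2012558 - 831820 + 105558 + 31185 - 1575 - 231
= 1188908248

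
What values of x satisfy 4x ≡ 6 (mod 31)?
x ≡ 17 (mod 31)

gcd(4, 31) = 1, which divides 6, so solutions exist.
Find 4^(-1) mod 31 by the extended Euclidean algorithm:
31 = 7 × 4 + 3  ⟹  3 = (1)·31 + (-7)·4
4 = 1 × 3 + 1  ⟹  1 = (-1)·31 + (8)·4
So (8)·4 ≡ 1 (mod 31), i.e. 4^(-1) ≡ 8 (mod 31).
x ≡ 8 × 6 = 48 ≡ 17 (mod 31).
Check: 4 × 17 = 68 ≡ 6 (mod 31).
Unique solution: x ≡ 17 (mod 31)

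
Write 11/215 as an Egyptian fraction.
1/20 + 1/860

Greedy algorithm:
11/215: ceiling(215/11) = 20, use 1/20
1/860: ceiling(860/1) = 860, use 1/860
Result: 11/215 = 1/20 + 1/860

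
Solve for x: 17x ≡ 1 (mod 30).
23

gcd(17, 30) = 1, so the inverse exists.
Extended Euclidean algorithm on (30, 17):
30 = 1 × 17 + 13  ⟹  13 = (1)·30 + (-1)·17
17 = 1 × 13 + 4  ⟹  4 = (-1)·30 + (2)·17
13 = 3 × 4 + 1  ⟹  1 = (4)·30 + (-7)·17
So (-7)·17 ≡ 1 (mod 30), i.e. 17^(-1) ≡ -7 ≡ 23 (mod 30).
Check: 17 × 23 = 391 ≡ 1 (mod 30)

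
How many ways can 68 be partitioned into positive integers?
3087735

p(n) counts ways to write n as a sum of positive integers (order ignored).
Euler's pentagonal recurrence: p(k) = p(k-1) + p(k-2) - p(k-5) - p(k-7) + p(k-12) + p(k-15) - ... (offsets j(3j∓1)/2, signs ++--, p(0)=1, p(<0)=0).
DP table for k = 0..67: p(0)=1, p(1)=1, p(2)=2, p(3)=3, p(4)=5, p(5)=7, p(6)=11, p(7)=15, p(8)=22, p(9)=30, p(10)=42, p(11)=56, p(12)=77, p(13)=101, p(14)=135, p(15)=176, p(16)=231, p(17)=297, p(18)=385, p(19)=490, p(20)=627, p(21)=792, p(22)=1002, p(23)=1255, p(24)=1575, p(25)=1958, p(26)=2436, p(27)=3010, p(28)=3718, p(29)=4565, p(30)=5604, p(31)=6842, p(32)=8349, p(33)=10143, p(34)=12310, p(35)=14883, p(36)=17977, p(37)=21637, p(38)=26015, p(39)=31185, p(40)=37338, p(41)=44583, p(42)=53174, p(43)=63261, p(44)=75175, p(45)=89134, p(46)=105558, p(47)=124754, p(48)=147273, p(49)=173525, p(50)=204226, p(51)=239943, p(52)=281589, p(53)=329931, p(54)=386155, p(55)=451276, p(56)=526823, p(57)=614154, p(58)=715220, p(59)=831820, p(60)=966467, p(61)=1121505, p(62)=1300156, p(63)=1505499, p(64)=1741630, p(65)=2012558, p(66)=2323520, p(67)=2679689.
Final step: p(68) = p(67) + p(66) - p(63) - p(61) + p(56) + p(53) - p(46) - p(42) + p(33) + p(28) - p(17) - p(11)
= 2679689 + 2323520 - 1505499 - 1121505 + 526823 + 329931 - 105558 - 53174 + 10143 + 3718 - 297 - 56
= 3087735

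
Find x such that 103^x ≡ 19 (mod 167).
12

Baby-step giant-step with step n = ⌈√167⌉ = 13.
Baby steps 103^j mod 167 (j:value) for j=0..12: 0:1, 1:103, 2:88, 3:46, 4:62, 5:40, 6:112, 7:13, 8:3, 9:142, 10:97, 11:138, 12:19.
h = 19 is already in the table at j=12, so x = 12.
Check: 103^12 ≡ 19 (mod 167).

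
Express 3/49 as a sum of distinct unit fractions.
1/17 + 1/417 + 1/347361

Greedy algorithm:
3/49: ceiling(49/3) = 17, use 1/17
2/833: ceiling(833/2) = 417, use 1/417
1/347361: ceiling(347361/1) = 347361, use 1/347361
Result: 3/49 = 1/17 + 1/417 + 1/347361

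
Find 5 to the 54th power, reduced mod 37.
36

Repeated squaring. Binary of 54 = 110110.
5^1 ≡ 5 (mod 37); 5^2 ≡ 25 (mod 37); 5^4 ≡ 33 (mod 37); 5^8 ≡ 16 (mod 37); 5^16 ≡ 34 (mod 37); 5^32 ≡ 9 (mod 37)
5^54 = 5^2 × 5^4 × 5^16 × 5^32 ≡ 36 (mod 37)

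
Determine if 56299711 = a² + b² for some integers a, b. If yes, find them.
Not possible

Factorization: 56299711 = 13 × 163^3
By Fermat: n is sum of two squares iff every prime p ≡ 3 (mod 4) appears to even power.
Prime(s) ≡ 3 (mod 4) with odd exponent: [(163, 3)]
Therefore 56299711 cannot be expressed as a² + b².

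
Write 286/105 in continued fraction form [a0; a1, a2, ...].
[2; 1, 2, 1, 1, 1, 1, 1, 3]

Euclidean algorithm steps:
286 = 2 × 105 + 76
105 = 1 × 76 + 29
76 = 2 × 29 + 18
29 = 1 × 18 + 11
18 = 1 × 11 + 7
11 = 1 × 7 + 4
7 = 1 × 4 + 3
4 = 1 × 3 + 1
3 = 3 × 1 + 0
Continued fraction: [2; 1, 2, 1, 1, 1, 1, 1, 3]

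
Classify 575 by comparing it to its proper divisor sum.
deficient

Proper divisors of 575: sum = 1 + 5 + 23 + 25 + 115 = 169
Since 169 < 575, 575 is deficient.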